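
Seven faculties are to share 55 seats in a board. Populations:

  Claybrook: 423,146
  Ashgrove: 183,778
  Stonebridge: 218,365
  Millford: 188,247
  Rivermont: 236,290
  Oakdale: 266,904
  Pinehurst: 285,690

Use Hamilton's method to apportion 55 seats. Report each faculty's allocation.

Total 1802420; standard divisor 1802420/55 ≈ 32771.273.
Standard quotas: Claybrook 12.9121, Ashgrove 5.6079, Stonebridge 6.6633, Millford 5.7443, Rivermont 7.2103, Oakdale 8.1445, Pinehurst 8.7177.
Lower quotas: Claybrook 12, Ashgrove 5, Stonebridge 6, Millford 5, Rivermont 7, Oakdale 8, Pinehurst 8 (sum 51, leaving 4 seats).
Remainders in descending order: Claybrook 0.9121, Millford 0.7443, Pinehurst 0.7177, Stonebridge 0.6633, Ashgrove 0.6079, Rivermont 0.2103, Oakdale 0.1445.
The surplus seats go to Claybrook, Millford, Pinehurst, Stonebridge.

Claybrook 13, Ashgrove 5, Stonebridge 7, Millford 6, Rivermont 7, Oakdale 8, Pinehurst 9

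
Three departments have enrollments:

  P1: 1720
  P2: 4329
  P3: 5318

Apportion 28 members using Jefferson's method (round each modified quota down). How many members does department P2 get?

11

Standard divisor 11367/28 ≈ 405.964; standard quotas: P1 4.237, P2 10.663, P3 13.100.
Rounding down gives 4, 10, 13 = 27 seats, so the divisor must be adjusted.
With modified divisor 390: modified quotas P1 4.410, P2 11.100, P3 13.636.
Rounding down: P1 4, P2 11, P3 13 (total 28).
P2 receives 11.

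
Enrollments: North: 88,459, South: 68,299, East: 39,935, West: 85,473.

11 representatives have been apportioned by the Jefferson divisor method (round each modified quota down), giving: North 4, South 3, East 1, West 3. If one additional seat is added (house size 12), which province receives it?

Priority for the next seat is population ÷ (current seats + 1).
Priorities: North 17691.800, South 17074.750, East 19967.500, West 21368.250.
Highest priority: West.

West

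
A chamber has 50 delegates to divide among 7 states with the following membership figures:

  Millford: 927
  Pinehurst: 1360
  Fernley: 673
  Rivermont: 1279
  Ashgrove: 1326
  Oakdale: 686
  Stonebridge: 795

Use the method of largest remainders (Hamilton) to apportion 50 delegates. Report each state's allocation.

Total 7046; standard divisor 7046/50 ≈ 140.92.
Standard quotas: Millford 6.578, Pinehurst 9.651, Fernley 4.776, Rivermont 9.076, Ashgrove 9.410, Oakdale 4.868, Stonebridge 5.641.
Lower quotas: Millford 6, Pinehurst 9, Fernley 4, Rivermont 9, Ashgrove 9, Oakdale 4, Stonebridge 5 (sum 46, leaving 4 seats).
Remainders in descending order: Oakdale 0.868, Fernley 0.776, Pinehurst 0.651, Stonebridge 0.641, Millford 0.578, Ashgrove 0.410, Rivermont 0.076.
The surplus seats go to Oakdale, Fernley, Pinehurst, Stonebridge.

Millford 6; Pinehurst 10; Fernley 5; Rivermont 9; Ashgrove 9; Oakdale 5; Stonebridge 6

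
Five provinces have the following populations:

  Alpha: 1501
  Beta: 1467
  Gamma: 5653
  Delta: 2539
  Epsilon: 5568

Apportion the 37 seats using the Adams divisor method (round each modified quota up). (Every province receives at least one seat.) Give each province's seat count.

Alpha 4; Beta 3; Gamma 12; Delta 6; Epsilon 12

Standard divisor 16728/37 ≈ 452.108; standard quotas: Alpha 3.320, Beta 3.245, Gamma 12.504, Delta 5.616, Epsilon 12.316.
Rounding up gives 4, 4, 13, 6, 13 = 40 seats, so the divisor must be adjusted.
With modified divisor 495: modified quotas Alpha 3.032, Beta 2.964, Gamma 11.420, Delta 5.129, Epsilon 11.248.
Rounding up: Alpha 4, Beta 3, Gamma 12, Delta 6, Epsilon 12 (total 37).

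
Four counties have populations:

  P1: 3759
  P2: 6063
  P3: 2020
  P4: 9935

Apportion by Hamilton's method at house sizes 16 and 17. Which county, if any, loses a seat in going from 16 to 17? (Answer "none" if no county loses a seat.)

P3

At 16 seats: P1 3, P2 4, P3 2, P4 7.
At 17 seats: P1 3, P2 5, P3 1, P4 8.
P3 drops from 2 to 1.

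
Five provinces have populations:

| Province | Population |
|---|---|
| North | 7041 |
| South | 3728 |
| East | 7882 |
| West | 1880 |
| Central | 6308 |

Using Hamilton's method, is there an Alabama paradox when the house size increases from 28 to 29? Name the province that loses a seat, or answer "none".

none

At 28 seats: North 7, South 4, East 8, West 2, Central 7.
At 29 seats: North 8, South 4, East 8, West 2, Central 7.
No province's allocation decreased.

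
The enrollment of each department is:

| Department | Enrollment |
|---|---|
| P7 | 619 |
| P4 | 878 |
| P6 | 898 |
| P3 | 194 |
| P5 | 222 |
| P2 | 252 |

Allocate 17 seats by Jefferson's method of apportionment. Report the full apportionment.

Standard divisor 3063/17 ≈ 180.176; standard quotas: P7 3.436, P4 4.873, P6 4.984, P3 1.077, P5 1.232, P2 1.399.
Rounding down gives 3, 4, 4, 1, 1, 1 = 14 seats, so the divisor must be adjusted.
With modified divisor 152: modified quotas P7 4.072, P4 5.776, P6 5.908, P3 1.276, P5 1.461, P2 1.658.
Rounding down: P7 4, P4 5, P6 5, P3 1, P5 1, P2 1 (total 17).

P7=4; P4=5; P6=5; P3=1; P5=1; P2=1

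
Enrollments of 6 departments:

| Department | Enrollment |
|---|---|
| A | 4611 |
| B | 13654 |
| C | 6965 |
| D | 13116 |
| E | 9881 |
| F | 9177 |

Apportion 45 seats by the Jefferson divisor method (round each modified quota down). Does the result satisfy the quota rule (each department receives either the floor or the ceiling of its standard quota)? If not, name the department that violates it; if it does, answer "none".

none

Standard quotas: A 3.615, B 10.704, C 5.460, D 10.282, E 7.746, F 7.194.
Jefferson allocation: A 3, B 11, C 5, D 11, E 8, F 7.
Every allocation lies between the lower and upper quota.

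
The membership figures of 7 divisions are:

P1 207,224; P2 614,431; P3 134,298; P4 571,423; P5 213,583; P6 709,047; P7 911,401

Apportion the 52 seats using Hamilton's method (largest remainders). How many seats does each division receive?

P1: 3; P2: 10; P3: 2; P4: 9; P5: 3; P6: 11; P7: 14

Standard divisor: 3361407 ÷ 52 ≈ 64642.442.
Standard quotas: P1 3.2057, P2 9.5051, P3 2.0776, P4 8.8397, P5 3.3041, P6 10.9688, P7 14.0991.
Lower quotas: P1 3, P2 9, P3 2, P4 8, P5 3, P6 10, P7 14 (sum 49, leaving 3 seats).
Remainders in descending order: P6 0.9688, P4 0.8397, P2 0.5051, P5 0.3041, P1 0.2057, P7 0.0991, P3 0.0776.
The surplus seats go to P6, P4, P2.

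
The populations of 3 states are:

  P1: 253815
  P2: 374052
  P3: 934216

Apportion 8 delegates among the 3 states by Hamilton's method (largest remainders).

Total 1562083; standard divisor 1562083/8 ≈ 195260.375.
Standard quotas: P1 1.2999, P2 1.9157, P3 4.7845.
Lower quotas: P1 1, P2 1, P3 4 (sum 6, leaving 2 seats).
Remainders in descending order: P2 0.9157, P3 0.7845, P1 0.2999.
The surplus seats go to P2, P3.

P1: 1; P2: 2; P3: 5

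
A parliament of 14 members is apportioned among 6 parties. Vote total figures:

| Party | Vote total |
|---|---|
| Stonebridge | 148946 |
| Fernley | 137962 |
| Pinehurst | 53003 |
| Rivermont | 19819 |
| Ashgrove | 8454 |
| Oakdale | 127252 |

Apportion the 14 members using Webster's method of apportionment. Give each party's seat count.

Standard divisor 495436/14 ≈ 35388.286; standard quotas: Stonebridge 4.209, Fernley 3.899, Pinehurst 1.498, Rivermont 0.560, Ashgrove 0.239, Oakdale 3.596.
Rounding to the nearest integer gives Stonebridge 4, Fernley 4, Pinehurst 1, Rivermont 1, Ashgrove 0, Oakdale 4 — total 14, matching the house size, so no adjustment is needed.

Stonebridge 4; Fernley 4; Pinehurst 1; Rivermont 1; Ashgrove 0; Oakdale 4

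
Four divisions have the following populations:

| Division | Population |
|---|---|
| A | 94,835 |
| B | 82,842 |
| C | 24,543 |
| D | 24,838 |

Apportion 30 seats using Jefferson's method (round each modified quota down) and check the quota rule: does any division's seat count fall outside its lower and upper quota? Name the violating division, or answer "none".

Standard quotas: A 12.530, B 10.945, C 3.243, D 3.282.
Jefferson allocation: A 13, B 11, C 3, D 3.
Every allocation lies between the lower and upper quota.

none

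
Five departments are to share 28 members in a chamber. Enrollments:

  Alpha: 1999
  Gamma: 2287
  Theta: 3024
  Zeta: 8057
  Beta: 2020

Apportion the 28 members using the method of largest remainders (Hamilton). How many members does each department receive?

Alpha: 3, Gamma: 4, Theta: 5, Zeta: 13, Beta: 3

The standard divisor is 17387/28 ≈ 620.964.
Standard quotas: Alpha 3.2192, Gamma 3.6830, Theta 4.8698, Zeta 12.9750, Beta 3.2530.
Lower quotas: Alpha 3, Gamma 3, Theta 4, Zeta 12, Beta 3 (sum 25, leaving 3 seats).
Remainders in descending order: Zeta 0.9750, Theta 0.8698, Gamma 0.6830, Beta 0.2530, Alpha 0.2192.
Largest remainders: Zeta, Theta, Gamma receive the extra seats.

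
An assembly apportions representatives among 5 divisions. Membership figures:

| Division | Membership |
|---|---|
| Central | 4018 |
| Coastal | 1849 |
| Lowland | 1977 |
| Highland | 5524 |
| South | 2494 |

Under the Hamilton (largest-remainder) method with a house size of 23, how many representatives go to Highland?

The standard divisor is 15862/23 ≈ 689.652.
Standard quotas: Central 5.8261, Coastal 2.6811, Lowland 2.8667, Highland 8.0098, South 3.6163.
Lower quotas: Central 5, Coastal 2, Lowland 2, Highland 8, South 3 (sum 20, leaving 3 seats).
Remainders in descending order: Lowland 0.8667, Central 0.8261, Coastal 0.6811, South 0.6163, Highland 0.0098.
Largest remainders: Lowland, Central, Coastal receive the extra seats.
Highland receives 8.

8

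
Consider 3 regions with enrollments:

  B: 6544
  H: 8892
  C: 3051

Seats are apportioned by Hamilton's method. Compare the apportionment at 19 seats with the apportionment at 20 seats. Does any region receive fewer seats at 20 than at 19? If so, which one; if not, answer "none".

At 19 seats: B 7, H 9, C 3.
At 20 seats: B 7, H 10, C 3.
No region's allocation decreased.

none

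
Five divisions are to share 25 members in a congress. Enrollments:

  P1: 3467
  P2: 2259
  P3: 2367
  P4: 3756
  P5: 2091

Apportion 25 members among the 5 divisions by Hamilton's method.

Standard divisor: 13940 ÷ 25 ≈ 557.6.
Standard quotas: P1 6.218, P2 4.051, P3 4.245, P4 6.736, P5 3.750.
Lower quotas: P1 6, P2 4, P3 4, P4 6, P5 3 (sum 23, leaving 2 seats).
Remainders in descending order: P5 0.750, P4 0.736, P3 0.245, P1 0.218, P2 0.051.
Largest remainders: P5, P4 receive the extra seats.

P1=6, P2=4, P3=4, P4=7, P5=4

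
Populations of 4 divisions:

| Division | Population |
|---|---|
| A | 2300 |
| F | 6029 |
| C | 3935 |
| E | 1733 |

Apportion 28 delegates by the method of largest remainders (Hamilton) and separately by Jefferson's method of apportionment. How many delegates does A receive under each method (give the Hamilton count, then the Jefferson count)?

Hamilton: A 5, F 12, C 8, E 3.
Jefferson: A 4, F 13, C 8, E 3.
A gets 5 under Hamilton and 4 under Jefferson.

5 and 4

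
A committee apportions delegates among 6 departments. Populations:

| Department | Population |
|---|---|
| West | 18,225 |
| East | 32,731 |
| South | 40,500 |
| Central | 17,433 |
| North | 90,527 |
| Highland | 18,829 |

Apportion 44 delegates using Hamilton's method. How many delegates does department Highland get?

4

Total 218245; standard divisor 218245/44 ≈ 4960.114.
Standard quotas: West 3.6743, East 6.5988, South 8.1651, Central 3.5146, North 18.2510, Highland 3.7961.
Lower quotas: West 3, East 6, South 8, Central 3, North 18, Highland 3 (sum 41, leaving 3 seats).
Remainders in descending order: Highland 0.7961, West 0.6743, East 0.5988, Central 0.5146, North 0.2510, South 0.1651.
The surplus seats go to Highland, West, East.
Highland receives 4.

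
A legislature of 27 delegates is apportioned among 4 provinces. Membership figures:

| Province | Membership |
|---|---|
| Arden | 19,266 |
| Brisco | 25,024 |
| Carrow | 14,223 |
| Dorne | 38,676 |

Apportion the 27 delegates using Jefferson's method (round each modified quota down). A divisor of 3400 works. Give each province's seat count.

Arden=5; Brisco=7; Carrow=4; Dorne=11

With modified divisor 3400: modified quotas Arden 5.666, Brisco 7.360, Carrow 4.183, Dorne 11.375.
Rounding down: Arden 5, Brisco 7, Carrow 4, Dorne 11 (total 27).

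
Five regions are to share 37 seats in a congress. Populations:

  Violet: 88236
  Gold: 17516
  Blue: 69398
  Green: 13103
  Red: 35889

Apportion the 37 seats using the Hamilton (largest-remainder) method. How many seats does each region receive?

Violet 15, Gold 3, Blue 11, Green 2, Red 6

Total 224142; standard divisor 224142/37 ≈ 6057.892.
Standard quotas: Violet 14.5655, Gold 2.8914, Blue 11.4558, Green 2.1630, Red 5.9243.
Lower quotas: Violet 14, Gold 2, Blue 11, Green 2, Red 5 (sum 34, leaving 3 seats).
Remainders in descending order: Red 0.9243, Gold 0.8914, Violet 0.5655, Blue 0.4558, Green 0.1630.
The surplus seats go to Red, Gold, Violet.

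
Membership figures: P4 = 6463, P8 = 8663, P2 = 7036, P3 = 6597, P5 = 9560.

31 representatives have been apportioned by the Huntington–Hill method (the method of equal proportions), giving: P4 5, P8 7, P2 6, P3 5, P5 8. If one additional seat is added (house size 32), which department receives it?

Priority for the next seat is population ÷ (√(s·(s+1))).
Priorities: P4 1179.977, P8 1157.642, P2 1085.678, P3 1204.442, P5 1126.657.
Highest priority: P3.

P3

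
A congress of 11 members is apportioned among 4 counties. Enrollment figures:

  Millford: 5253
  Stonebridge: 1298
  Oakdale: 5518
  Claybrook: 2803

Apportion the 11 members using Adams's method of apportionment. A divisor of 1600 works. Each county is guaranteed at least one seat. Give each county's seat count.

Millford: 4; Stonebridge: 1; Oakdale: 4; Claybrook: 2

With modified divisor 1600: modified quotas Millford 3.283, Stonebridge 0.811, Oakdale 3.449, Claybrook 1.752.
Rounding up: Millford 4, Stonebridge 1, Oakdale 4, Claybrook 2 (total 11).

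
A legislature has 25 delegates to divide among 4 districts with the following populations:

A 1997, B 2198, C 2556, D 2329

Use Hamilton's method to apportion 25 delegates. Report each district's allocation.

A=6, B=6, C=7, D=6

The standard divisor is 9080/25 ≈ 363.2.
Standard quotas: A 5.498, B 6.052, C 7.037, D 6.412.
Lower quotas: A 5, B 6, C 7, D 6 (sum 24, leaving 1 seat).
Remainders in descending order: A 0.498, D 0.412, B 0.052, C 0.037.
Largest remainder: A receives the extra seat.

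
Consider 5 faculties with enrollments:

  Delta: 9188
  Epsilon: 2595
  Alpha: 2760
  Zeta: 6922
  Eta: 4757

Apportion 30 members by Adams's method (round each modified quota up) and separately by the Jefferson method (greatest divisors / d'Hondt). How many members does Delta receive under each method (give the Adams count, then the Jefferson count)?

10 and 11

Adams: Delta 10, Epsilon 3, Alpha 3, Zeta 8, Eta 6.
Jefferson: Delta 11, Epsilon 3, Alpha 3, Zeta 8, Eta 5.
Delta gets 10 under Adams and 11 under Jefferson.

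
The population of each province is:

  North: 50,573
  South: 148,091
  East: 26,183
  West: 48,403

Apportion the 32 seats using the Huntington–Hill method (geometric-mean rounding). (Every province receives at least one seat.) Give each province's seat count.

With divisor 8651: modified quotas North 5.846, South 17.118, East 3.027, West 5.595.
Geometric-mean thresholds: North √(5·6)=5.477, South √(17·18)=17.493, East √(3·4)=3.464, West √(5·6)=5.477.
Each quota rounded against its threshold gives North 6, South 17, East 3, West 6 (total 32).

North 6, South 17, East 3, West 6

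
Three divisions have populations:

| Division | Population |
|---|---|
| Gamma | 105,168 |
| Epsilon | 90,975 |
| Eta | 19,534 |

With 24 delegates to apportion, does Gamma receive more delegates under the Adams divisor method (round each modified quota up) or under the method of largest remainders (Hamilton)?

Hamilton

Adams: Gamma 11, Epsilon 10, Eta 3.
Hamilton: Gamma 12, Epsilon 10, Eta 2.
Gamma gets 11 under Adams and 12 under Hamilton.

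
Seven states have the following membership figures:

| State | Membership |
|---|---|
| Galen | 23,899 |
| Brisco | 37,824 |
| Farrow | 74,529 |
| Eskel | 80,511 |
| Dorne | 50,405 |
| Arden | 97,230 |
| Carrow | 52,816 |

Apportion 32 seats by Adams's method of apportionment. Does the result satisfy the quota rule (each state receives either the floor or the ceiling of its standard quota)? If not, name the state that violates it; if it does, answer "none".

none

Standard quotas: Galen 1.833, Brisco 2.901, Farrow 5.716, Eskel 6.175, Dorne 3.866, Arden 7.457, Carrow 4.051.
Adams allocation: Galen 2, Brisco 3, Farrow 6, Eskel 6, Dorne 4, Arden 7, Carrow 4.
Every allocation lies between the lower and upper quota.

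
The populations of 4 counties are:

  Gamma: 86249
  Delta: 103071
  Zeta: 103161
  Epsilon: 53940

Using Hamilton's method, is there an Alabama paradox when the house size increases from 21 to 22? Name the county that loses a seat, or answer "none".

At 21 seats: Gamma 5, Delta 6, Zeta 6, Epsilon 4.
At 22 seats: Gamma 5, Delta 7, Zeta 7, Epsilon 3.
Epsilon drops from 4 to 3.

Epsilon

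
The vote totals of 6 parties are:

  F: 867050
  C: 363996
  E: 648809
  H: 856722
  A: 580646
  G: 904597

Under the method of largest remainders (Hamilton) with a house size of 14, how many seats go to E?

2

Total 4221820; standard divisor 4221820/14 ≈ 301558.571.
Standard quotas: F 2.8752, C 1.2070, E 2.1515, H 2.8410, A 1.9255, G 2.9997.
Lower quotas: F 2, C 1, E 2, H 2, A 1, G 2 (sum 10, leaving 4 seats).
Remainders in descending order: G 0.9997, A 0.9255, F 0.8752, H 0.8410, C 0.2070, E 0.1515.
Largest remainders: G, A, F, H receive the extra seats.
E receives 2.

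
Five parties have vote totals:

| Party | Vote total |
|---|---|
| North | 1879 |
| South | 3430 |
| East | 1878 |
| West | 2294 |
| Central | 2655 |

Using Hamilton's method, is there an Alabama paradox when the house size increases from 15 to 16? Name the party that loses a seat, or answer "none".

North

At 15 seats: North 3, South 4, East 2, West 3, Central 3.
At 16 seats: North 2, South 5, East 2, West 3, Central 4.
North drops from 3 to 2.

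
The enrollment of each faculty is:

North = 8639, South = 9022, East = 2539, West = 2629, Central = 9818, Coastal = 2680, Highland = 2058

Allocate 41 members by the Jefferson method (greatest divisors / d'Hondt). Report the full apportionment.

Standard divisor 37385/41 ≈ 911.829; standard quotas: North 9.474, South 9.894, East 2.785, West 2.883, Central 10.767, Coastal 2.939, Highland 2.257.
Rounding down gives 9, 9, 2, 2, 10, 2, 2 = 36 seats, so the divisor must be adjusted.
With modified divisor 860: modified quotas North 10.045, South 10.491, East 2.952, West 3.057, Central 11.416, Coastal 3.116, Highland 2.393.
Rounding down: North 10, South 10, East 2, West 3, Central 11, Coastal 3, Highland 2 (total 41).

North=10, South=10, East=2, West=3, Central=11, Coastal=3, Highland=2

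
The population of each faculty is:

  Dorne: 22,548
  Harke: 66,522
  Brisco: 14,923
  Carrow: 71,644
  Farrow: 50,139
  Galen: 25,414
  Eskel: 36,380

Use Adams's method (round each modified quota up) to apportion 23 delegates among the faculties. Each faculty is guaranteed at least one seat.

Dorne: 2; Harke: 5; Brisco: 2; Carrow: 5; Farrow: 4; Galen: 2; Eskel: 3

Standard divisor 287570/23 ≈ 12503.043; standard quotas: Dorne 1.803, Harke 5.320, Brisco 1.194, Carrow 5.730, Farrow 4.010, Galen 2.033, Eskel 2.910.
Rounding up gives 2, 6, 2, 6, 5, 3, 3 = 27 seats, so the divisor must be adjusted.
With modified divisor 14600: modified quotas Dorne 1.544, Harke 4.556, Brisco 1.022, Carrow 4.907, Farrow 3.434, Galen 1.741, Eskel 2.492.
Rounding up: Dorne 2, Harke 5, Brisco 2, Carrow 5, Farrow 4, Galen 2, Eskel 3 (total 23).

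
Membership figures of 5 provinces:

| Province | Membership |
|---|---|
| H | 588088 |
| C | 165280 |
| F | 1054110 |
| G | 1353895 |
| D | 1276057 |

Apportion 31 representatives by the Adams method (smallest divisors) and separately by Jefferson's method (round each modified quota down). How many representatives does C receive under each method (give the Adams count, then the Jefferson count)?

2 and 1

Adams: H 4, C 2, F 7, G 9, D 9.
Jefferson: H 4, C 1, F 7, G 10, D 9.
C gets 2 under Adams and 1 under Jefferson.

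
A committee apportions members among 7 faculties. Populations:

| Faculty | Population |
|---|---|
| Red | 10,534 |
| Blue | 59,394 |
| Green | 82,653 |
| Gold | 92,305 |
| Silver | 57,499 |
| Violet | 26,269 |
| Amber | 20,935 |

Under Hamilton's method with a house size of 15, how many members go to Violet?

1

Standard divisor: 349589 ÷ 15 ≈ 23305.933.
Standard quotas: Red 0.4520, Blue 2.5484, Green 3.5464, Gold 3.9606, Silver 2.4671, Violet 1.1271, Amber 0.8983.
Lower quotas: Red 0, Blue 2, Green 3, Gold 3, Silver 2, Violet 1, Amber 0 (sum 11, leaving 4 seats).
Remainders in descending order: Gold 0.9606, Amber 0.8983, Blue 0.5484, Green 0.5464, Silver 0.4671, Red 0.4520, Violet 0.1271.
The surplus seats go to Gold, Amber, Blue, Green.
Violet receives 1.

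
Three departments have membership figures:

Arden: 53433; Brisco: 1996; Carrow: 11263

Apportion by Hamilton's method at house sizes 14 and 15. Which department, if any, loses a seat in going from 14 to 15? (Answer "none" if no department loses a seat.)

Brisco

At 14 seats: Arden 11, Brisco 1, Carrow 2.
At 15 seats: Arden 12, Brisco 0, Carrow 3.
Brisco drops from 1 to 0.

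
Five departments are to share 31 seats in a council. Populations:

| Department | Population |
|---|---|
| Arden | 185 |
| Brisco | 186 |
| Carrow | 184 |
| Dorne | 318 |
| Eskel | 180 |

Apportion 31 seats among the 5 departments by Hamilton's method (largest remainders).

Arden: 6, Brisco: 6, Carrow: 5, Dorne: 9, Eskel: 5

Standard divisor: 1053 ÷ 31 ≈ 33.968.
Standard quotas: Arden 5.446, Brisco 5.476, Carrow 5.417, Dorne 9.362, Eskel 5.299.
Lower quotas: Arden 5, Brisco 5, Carrow 5, Dorne 9, Eskel 5 (sum 29, leaving 2 seats).
Remainders in descending order: Brisco 0.476, Arden 0.446, Carrow 0.417, Dorne 0.362, Eskel 0.299.
The surplus seats go to Brisco, Arden.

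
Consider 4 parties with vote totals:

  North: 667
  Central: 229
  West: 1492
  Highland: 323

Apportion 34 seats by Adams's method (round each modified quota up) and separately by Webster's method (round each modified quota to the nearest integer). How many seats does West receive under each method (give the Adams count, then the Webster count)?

18 and 19

Adams: North 9, Central 3, West 18, Highland 4.
Webster: North 8, Central 3, West 19, Highland 4.
West gets 18 under Adams and 19 under Webster.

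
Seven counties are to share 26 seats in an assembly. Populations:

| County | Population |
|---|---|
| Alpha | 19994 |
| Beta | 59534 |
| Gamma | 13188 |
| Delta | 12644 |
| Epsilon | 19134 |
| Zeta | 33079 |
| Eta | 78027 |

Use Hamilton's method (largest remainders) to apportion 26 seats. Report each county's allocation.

Alpha=2; Beta=7; Gamma=1; Delta=1; Epsilon=2; Zeta=4; Eta=9

The standard divisor is 235600/26 ≈ 9061.538.
Standard quotas: Alpha 2.2065, Beta 6.5700, Gamma 1.4554, Delta 1.3953, Epsilon 2.1116, Zeta 3.6505, Eta 8.6108.
Lower quotas: Alpha 2, Beta 6, Gamma 1, Delta 1, Epsilon 2, Zeta 3, Eta 8 (sum 23, leaving 3 seats).
Remainders in descending order: Zeta 0.6505, Eta 0.6108, Beta 0.5700, Gamma 0.4554, Delta 0.3953, Alpha 0.2065, Epsilon 0.1116.
Largest remainders: Zeta, Eta, Beta receive the extra seats.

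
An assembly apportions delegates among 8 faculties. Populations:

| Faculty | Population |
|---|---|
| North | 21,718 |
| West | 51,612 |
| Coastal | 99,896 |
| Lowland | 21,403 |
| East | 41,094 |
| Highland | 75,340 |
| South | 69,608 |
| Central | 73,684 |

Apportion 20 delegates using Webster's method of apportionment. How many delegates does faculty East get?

2

Standard divisor 454355/20 ≈ 22717.75; standard quotas: North 0.956, West 2.272, Coastal 4.397, Lowland 0.942, East 1.809, Highland 3.316, South 3.064, Central 3.243.
Rounding to the nearest integer gives 1, 2, 4, 1, 2, 3, 3, 3 = 19 seats, so the divisor must be adjusted.
With modified divisor 21900: modified quotas North 0.992, West 2.357, Coastal 4.561, Lowland 0.977, East 1.876, Highland 3.440, South 3.178, Central 3.365.
Rounding to the nearest integer: North 1, West 2, Coastal 5, Lowland 1, East 2, Highland 3, South 3, Central 3 (total 20).
East receives 2.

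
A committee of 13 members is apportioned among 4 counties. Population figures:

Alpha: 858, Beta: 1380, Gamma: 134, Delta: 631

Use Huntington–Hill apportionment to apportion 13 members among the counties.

With divisor 250: modified quotas Alpha 3.432, Beta 5.520, Gamma 0.536, Delta 2.524.
Geometric-mean thresholds: Alpha √(3·4)=3.464, Beta √(5·6)=5.477, Gamma (min 1), Delta √(2·3)=2.449.
Each quota rounded against its threshold gives Alpha 3, Beta 6, Gamma 1, Delta 3 (total 13).

Alpha 3, Beta 6, Gamma 1, Delta 3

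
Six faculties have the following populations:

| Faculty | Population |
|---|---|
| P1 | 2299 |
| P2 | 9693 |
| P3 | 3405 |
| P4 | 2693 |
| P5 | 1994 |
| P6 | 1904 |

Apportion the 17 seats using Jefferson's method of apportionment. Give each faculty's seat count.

P1 2, P2 8, P3 3, P4 2, P5 1, P6 1

Standard divisor 21988/17 ≈ 1293.412; standard quotas: P1 1.777, P2 7.494, P3 2.633, P4 2.082, P5 1.542, P6 1.472.
Rounding down gives 1, 7, 2, 2, 1, 1 = 14 seats, so the divisor must be adjusted.
With modified divisor 1100: modified quotas P1 2.090, P2 8.812, P3 3.095, P4 2.448, P5 1.813, P6 1.731.
Rounding down: P1 2, P2 8, P3 3, P4 2, P5 1, P6 1 (total 17).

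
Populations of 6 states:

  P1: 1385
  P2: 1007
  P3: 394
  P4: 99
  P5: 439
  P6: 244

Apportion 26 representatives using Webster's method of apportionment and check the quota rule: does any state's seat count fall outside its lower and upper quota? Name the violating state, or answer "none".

Standard quotas: P1 10.092, P2 7.338, P3 2.871, P4 0.721, P5 3.199, P6 1.778.
Webster allocation: P1 10, P2 7, P3 3, P4 1, P5 3, P6 2.
Every allocation lies between the lower and upper quota.

none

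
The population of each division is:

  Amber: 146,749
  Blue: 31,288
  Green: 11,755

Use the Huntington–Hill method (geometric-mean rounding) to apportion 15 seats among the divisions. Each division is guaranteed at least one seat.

With divisor 12773: modified quotas Amber 11.489, Blue 2.450, Green 0.920.
Geometric-mean thresholds: Amber √(11·12)=11.489, Blue √(2·3)=2.449, Green (min 1).
Each quota rounded against its threshold gives Amber 11, Blue 3, Green 1 (total 15).

Amber=11, Blue=3, Green=1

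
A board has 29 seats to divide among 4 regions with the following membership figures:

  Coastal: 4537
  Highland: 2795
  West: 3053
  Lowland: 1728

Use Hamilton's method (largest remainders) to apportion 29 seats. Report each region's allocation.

Standard divisor: 12113 ÷ 29 ≈ 417.69.
Standard quotas: Coastal 10.862, Highland 6.692, West 7.309, Lowland 4.137.
Lower quotas: Coastal 10, Highland 6, West 7, Lowland 4 (sum 27, leaving 2 seats).
Remainders in descending order: Coastal 0.862, Highland 0.692, West 0.309, Lowland 0.137.
The surplus seats go to Coastal, Highland.

Coastal 11, Highland 7, West 7, Lowland 4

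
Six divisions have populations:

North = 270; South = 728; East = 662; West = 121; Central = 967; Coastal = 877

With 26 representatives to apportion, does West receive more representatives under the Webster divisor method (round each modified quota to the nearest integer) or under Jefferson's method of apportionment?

Webster

Webster: North 2, South 5, East 5, West 1, Central 7, Coastal 6.
Jefferson: North 2, South 5, East 5, West 0, Central 7, Coastal 7.
West gets 1 under Webster and 0 under Jefferson.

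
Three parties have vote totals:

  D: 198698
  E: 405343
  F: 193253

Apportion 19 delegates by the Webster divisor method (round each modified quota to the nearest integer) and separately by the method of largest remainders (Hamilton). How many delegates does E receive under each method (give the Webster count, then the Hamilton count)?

9 and 10

Webster: D 5, E 9, F 5.
Hamilton: D 5, E 10, F 4.
E gets 9 under Webster and 10 under Hamilton.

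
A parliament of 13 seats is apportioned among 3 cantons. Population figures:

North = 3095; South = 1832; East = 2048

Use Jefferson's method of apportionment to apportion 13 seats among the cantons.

North=6, South=3, East=4

Standard divisor 6975/13 ≈ 536.538; standard quotas: North 5.768, South 3.414, East 3.817.
Rounding down gives 5, 3, 3 = 11 seats, so the divisor must be adjusted.
With modified divisor 500: modified quotas North 6.190, South 3.664, East 4.096.
Rounding down: North 6, South 3, East 4 (total 13).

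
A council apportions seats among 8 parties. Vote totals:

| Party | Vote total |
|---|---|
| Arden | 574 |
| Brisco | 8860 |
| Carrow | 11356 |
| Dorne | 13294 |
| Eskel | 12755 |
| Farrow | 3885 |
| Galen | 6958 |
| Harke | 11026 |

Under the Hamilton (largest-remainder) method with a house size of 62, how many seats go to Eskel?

Total 68708; standard divisor 68708/62 ≈ 1108.194.
Standard quotas: Arden 0.5180, Brisco 7.9950, Carrow 10.2473, Dorne 11.9961, Eskel 11.5097, Farrow 3.5057, Galen 6.2787, Harke 9.9495.
Lower quotas: Arden 0, Brisco 7, Carrow 10, Dorne 11, Eskel 11, Farrow 3, Galen 6, Harke 9 (sum 57, leaving 5 seats).
Remainders in descending order: Dorne 0.9961, Brisco 0.9950, Harke 0.9495, Arden 0.5180, Eskel 0.5097, Farrow 0.5057, Galen 0.2787, Carrow 0.2473.
Largest remainders: Dorne, Brisco, Harke, Arden, Eskel receive the extra seats.
Eskel receives 12.

12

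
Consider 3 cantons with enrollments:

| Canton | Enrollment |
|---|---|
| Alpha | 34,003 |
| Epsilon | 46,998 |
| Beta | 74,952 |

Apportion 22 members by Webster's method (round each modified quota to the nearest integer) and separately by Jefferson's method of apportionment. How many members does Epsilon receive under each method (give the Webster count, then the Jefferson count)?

Webster: Alpha 5, Epsilon 7, Beta 10.
Jefferson: Alpha 5, Epsilon 6, Beta 11.
Epsilon gets 7 under Webster and 6 under Jefferson.

7 and 6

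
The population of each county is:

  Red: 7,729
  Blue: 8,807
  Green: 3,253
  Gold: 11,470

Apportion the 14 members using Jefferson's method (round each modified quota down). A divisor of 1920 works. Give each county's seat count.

With modified divisor 1920: modified quotas Red 4.026, Blue 4.587, Green 1.694, Gold 5.974.
Rounding down: Red 4, Blue 4, Green 1, Gold 5 (total 14).

Red 4, Blue 4, Green 1, Gold 5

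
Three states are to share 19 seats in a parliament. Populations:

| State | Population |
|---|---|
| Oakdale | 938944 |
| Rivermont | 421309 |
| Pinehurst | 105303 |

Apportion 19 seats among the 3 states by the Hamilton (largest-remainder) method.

Oakdale 12; Rivermont 6; Pinehurst 1

Total 1465556; standard divisor 1465556/19 ≈ 77134.526.
Standard quotas: Oakdale 12.1728, Rivermont 5.4620, Pinehurst 1.3652.
Lower quotas: Oakdale 12, Rivermont 5, Pinehurst 1 (sum 18, leaving 1 seat).
Remainders in descending order: Rivermont 0.4620, Pinehurst 0.3652, Oakdale 0.1728.
Largest remainder: Rivermont receives the extra seat.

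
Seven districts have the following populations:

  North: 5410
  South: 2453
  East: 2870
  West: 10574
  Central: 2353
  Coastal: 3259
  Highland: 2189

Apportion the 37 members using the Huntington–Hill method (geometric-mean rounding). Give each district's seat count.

With divisor 806: modified quotas North 6.712, South 3.043, East 3.561, West 13.119, Central 2.919, Coastal 4.043, Highland 2.716.
Geometric-mean thresholds: North √(6·7)=6.481, South √(3·4)=3.464, East √(3·4)=3.464, West √(13·14)=13.491, Central √(2·3)=2.449, Coastal √(4·5)=4.472, Highland √(2·3)=2.449.
Each quota rounded against its threshold gives North 7, South 3, East 4, West 13, Central 3, Coastal 4, Highland 3 (total 37).

North 7, South 3, East 4, West 13, Central 3, Coastal 4, Highland 3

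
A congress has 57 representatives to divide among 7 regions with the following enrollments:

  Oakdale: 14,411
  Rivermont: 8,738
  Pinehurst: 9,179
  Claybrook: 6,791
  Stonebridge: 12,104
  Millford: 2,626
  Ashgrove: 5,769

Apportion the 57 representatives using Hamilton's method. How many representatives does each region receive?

Total 59618; standard divisor 59618/57 ≈ 1045.93.
Standard quotas: Oakdale 13.7782, Rivermont 8.3543, Pinehurst 8.7759, Claybrook 6.4928, Stonebridge 11.5725, Millford 2.5107, Ashgrove 5.5157.
Lower quotas: Oakdale 13, Rivermont 8, Pinehurst 8, Claybrook 6, Stonebridge 11, Millford 2, Ashgrove 5 (sum 53, leaving 4 seats).
Remainders in descending order: Oakdale 0.7782, Pinehurst 0.7759, Stonebridge 0.5725, Ashgrove 0.5157, Millford 0.5107, Claybrook 0.4928, Rivermont 0.3543.
The surplus seats go to Oakdale, Pinehurst, Stonebridge, Ashgrove.

Oakdale=14; Rivermont=8; Pinehurst=9; Claybrook=6; Stonebridge=12; Millford=2; Ashgrove=6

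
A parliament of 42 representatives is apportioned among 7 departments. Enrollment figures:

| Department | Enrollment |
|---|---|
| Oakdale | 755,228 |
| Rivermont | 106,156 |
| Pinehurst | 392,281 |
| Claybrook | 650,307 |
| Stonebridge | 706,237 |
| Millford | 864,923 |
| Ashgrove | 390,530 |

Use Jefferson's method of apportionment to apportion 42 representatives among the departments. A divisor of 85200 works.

With modified divisor 85200: modified quotas Oakdale 8.864, Rivermont 1.246, Pinehurst 4.604, Claybrook 7.633, Stonebridge 8.289, Millford 10.152, Ashgrove 4.584.
Rounding down: Oakdale 8, Rivermont 1, Pinehurst 4, Claybrook 7, Stonebridge 8, Millford 10, Ashgrove 4 (total 42).

Oakdale 8, Rivermont 1, Pinehurst 4, Claybrook 7, Stonebridge 8, Millford 10, Ashgrove 4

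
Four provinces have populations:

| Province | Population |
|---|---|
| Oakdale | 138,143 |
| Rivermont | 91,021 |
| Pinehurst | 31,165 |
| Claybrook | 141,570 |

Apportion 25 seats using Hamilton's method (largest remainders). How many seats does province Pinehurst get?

Total 401899; standard divisor 401899/25 ≈ 16075.96.
Standard quotas: Oakdale 8.5931, Rivermont 5.6619, Pinehurst 1.9386, Claybrook 8.8063.
Lower quotas: Oakdale 8, Rivermont 5, Pinehurst 1, Claybrook 8 (sum 22, leaving 3 seats).
Remainders in descending order: Pinehurst 0.9386, Claybrook 0.8063, Rivermont 0.6619, Oakdale 0.5931.
Largest remainders: Pinehurst, Claybrook, Rivermont receive the extra seats.
Pinehurst receives 2.

2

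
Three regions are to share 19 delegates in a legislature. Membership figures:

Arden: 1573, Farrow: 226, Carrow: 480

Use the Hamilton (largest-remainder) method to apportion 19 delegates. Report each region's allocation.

Arden: 13; Farrow: 2; Carrow: 4

The standard divisor is 2279/19 ≈ 119.947.
Standard quotas: Arden 13.114, Farrow 1.884, Carrow 4.002.
Lower quotas: Arden 13, Farrow 1, Carrow 4 (sum 18, leaving 1 seat).
Remainders in descending order: Farrow 0.884, Arden 0.114, Carrow 0.002.
Largest remainder: Farrow receives the extra seat.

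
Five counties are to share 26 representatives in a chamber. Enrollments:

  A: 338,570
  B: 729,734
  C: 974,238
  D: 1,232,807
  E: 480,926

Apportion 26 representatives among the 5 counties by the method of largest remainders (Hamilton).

Standard divisor: 3756275 ÷ 26 ≈ 144472.115.
Standard quotas: A 2.3435, B 5.0510, C 6.7434, D 8.5332, E 3.3288.
Lower quotas: A 2, B 5, C 6, D 8, E 3 (sum 24, leaving 2 seats).
Remainders in descending order: C 0.7434, D 0.5332, A 0.3435, E 0.3288, B 0.0510.
The surplus seats go to C, D.

A 2; B 5; C 7; D 9; E 3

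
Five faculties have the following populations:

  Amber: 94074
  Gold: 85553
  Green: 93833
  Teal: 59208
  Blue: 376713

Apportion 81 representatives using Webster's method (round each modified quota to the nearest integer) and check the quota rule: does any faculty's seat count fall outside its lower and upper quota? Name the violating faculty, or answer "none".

Standard quotas: Amber 10.742, Gold 9.769, Green 10.714, Teal 6.761, Blue 43.015.
Webster allocation: Amber 11, Gold 10, Green 11, Teal 7, Blue 42.
Blue has quota 43.015 (lower 43, upper 44) but receives 42 — outside the quota interval.

Blue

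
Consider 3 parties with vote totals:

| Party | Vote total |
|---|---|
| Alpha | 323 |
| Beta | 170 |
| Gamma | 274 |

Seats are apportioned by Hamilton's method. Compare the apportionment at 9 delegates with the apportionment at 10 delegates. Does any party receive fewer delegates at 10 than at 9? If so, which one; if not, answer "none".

At 9 seats: Alpha 4, Beta 2, Gamma 3.
At 10 seats: Alpha 4, Beta 2, Gamma 4.
No party's allocation decreased.

none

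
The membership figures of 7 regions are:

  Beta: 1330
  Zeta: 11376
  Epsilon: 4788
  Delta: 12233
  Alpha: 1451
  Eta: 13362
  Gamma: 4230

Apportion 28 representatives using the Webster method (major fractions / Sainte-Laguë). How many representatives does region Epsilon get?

3

Standard divisor 48770/28 ≈ 1741.786; standard quotas: Beta 0.764, Zeta 6.531, Epsilon 2.749, Delta 7.023, Alpha 0.833, Eta 7.671, Gamma 2.429.
Rounding to the nearest integer gives 1, 7, 3, 7, 1, 8, 2 = 29 seats, so the divisor must be adjusted.
With modified divisor 1770: modified quotas Beta 0.751, Zeta 6.427, Epsilon 2.705, Delta 6.911, Alpha 0.820, Eta 7.549, Gamma 2.390.
Rounding to the nearest integer: Beta 1, Zeta 6, Epsilon 3, Delta 7, Alpha 1, Eta 8, Gamma 2 (total 28).
Epsilon receives 3.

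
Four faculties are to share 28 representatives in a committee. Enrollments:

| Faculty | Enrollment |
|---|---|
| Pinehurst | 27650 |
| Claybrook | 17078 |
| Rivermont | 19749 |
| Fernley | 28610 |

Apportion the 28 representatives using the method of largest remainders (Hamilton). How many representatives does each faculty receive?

Pinehurst=8; Claybrook=5; Rivermont=6; Fernley=9

Standard divisor: 93087 ÷ 28 ≈ 3324.536.
Standard quotas: Pinehurst 8.3170, Claybrook 5.1370, Rivermont 5.9404, Fernley 8.6057.
Lower quotas: Pinehurst 8, Claybrook 5, Rivermont 5, Fernley 8 (sum 26, leaving 2 seats).
Remainders in descending order: Rivermont 0.9404, Fernley 0.6057, Pinehurst 0.3170, Claybrook 0.1370.
The surplus seats go to Rivermont, Fernley.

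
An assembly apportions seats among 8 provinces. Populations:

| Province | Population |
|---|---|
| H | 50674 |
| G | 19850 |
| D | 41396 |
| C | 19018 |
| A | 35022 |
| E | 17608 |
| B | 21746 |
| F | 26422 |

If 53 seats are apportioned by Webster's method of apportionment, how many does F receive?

6

Standard divisor 231736/53 ≈ 4372.377; standard quotas: H 11.590, G 4.540, D 9.468, C 4.350, A 8.010, E 4.027, B 4.973, F 6.043.
Rounding to the nearest integer gives H 12, G 5, D 9, C 4, A 8, E 4, B 5, F 6 — total 53, matching the house size, so no adjustment is needed.
F receives 6.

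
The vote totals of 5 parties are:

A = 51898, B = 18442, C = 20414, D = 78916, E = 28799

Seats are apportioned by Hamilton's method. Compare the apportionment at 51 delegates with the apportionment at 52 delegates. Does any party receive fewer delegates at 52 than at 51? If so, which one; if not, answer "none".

At 51 seats: A 13, B 5, C 5, D 20, E 8.
At 52 seats: A 14, B 5, C 5, D 21, E 7.
E drops from 8 to 7.

E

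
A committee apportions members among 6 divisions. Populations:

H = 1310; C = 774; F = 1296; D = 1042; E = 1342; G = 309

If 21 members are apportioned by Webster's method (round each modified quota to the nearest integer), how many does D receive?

Standard divisor 6073/21 ≈ 289.19; standard quotas: H 4.530, C 2.676, F 4.481, D 3.603, E 4.641, G 1.068.
Rounding to the nearest integer gives 5, 3, 4, 4, 5, 1 = 22 seats, so the divisor must be adjusted.
With modified divisor 294: modified quotas H 4.456, C 2.633, F 4.408, D 3.544, E 4.565, G 1.051.
Rounding to the nearest integer: H 4, C 3, F 4, D 4, E 5, G 1 (total 21).
D receives 4.

4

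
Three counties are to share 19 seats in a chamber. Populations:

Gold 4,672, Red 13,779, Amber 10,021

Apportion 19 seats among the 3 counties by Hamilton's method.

Gold: 3; Red: 9; Amber: 7

The standard divisor is 28472/19 ≈ 1498.526.
Standard quotas: Gold 3.1177, Red 9.1950, Amber 6.6872.
Lower quotas: Gold 3, Red 9, Amber 6 (sum 18, leaving 1 seat).
Remainders in descending order: Amber 0.6872, Red 0.1950, Gold 0.1177.
Largest remainder: Amber receives the extra seat.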